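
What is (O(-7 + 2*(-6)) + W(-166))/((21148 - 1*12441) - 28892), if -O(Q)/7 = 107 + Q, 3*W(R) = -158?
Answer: 2006/60555 ≈ 0.033127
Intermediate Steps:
W(R) = -158/3 (W(R) = (1/3)*(-158) = -158/3)
O(Q) = -749 - 7*Q (O(Q) = -7*(107 + Q) = -749 - 7*Q)
(O(-7 + 2*(-6)) + W(-166))/((21148 - 1*12441) - 28892) = ((-749 - 7*(-7 + 2*(-6))) - 158/3)/((21148 - 1*12441) - 28892) = ((-749 - 7*(-7 - 12)) - 158/3)/((21148 - 12441) - 28892) = ((-749 - 7*(-19)) - 158/3)/(8707 - 28892) = ((-749 + 133) - 158/3)/(-20185) = (-616 - 158/3)*(-1/20185) = -2006/3*(-1/20185) = 2006/60555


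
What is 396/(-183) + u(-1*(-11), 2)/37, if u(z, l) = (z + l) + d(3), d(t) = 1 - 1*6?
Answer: -4396/2257 ≈ -1.9477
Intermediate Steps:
d(t) = -5 (d(t) = 1 - 6 = -5)
u(z, l) = -5 + l + z (u(z, l) = (z + l) - 5 = (l + z) - 5 = -5 + l + z)
396/(-183) + u(-1*(-11), 2)/37 = 396/(-183) + (-5 + 2 - 1*(-11))/37 = 396*(-1/183) + (-5 + 2 + 11)*(1/37) = -132/61 + 8*(1/37) = -132/61 + 8/37 = -4396/2257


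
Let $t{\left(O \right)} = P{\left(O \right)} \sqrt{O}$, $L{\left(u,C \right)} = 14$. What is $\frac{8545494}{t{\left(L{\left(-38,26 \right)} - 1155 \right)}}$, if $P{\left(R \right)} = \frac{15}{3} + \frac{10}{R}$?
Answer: $- \frac{8545494 i \sqrt{1141}}{5695} \approx - 50686.0 i$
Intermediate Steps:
$P{\left(R \right)} = 5 + \frac{10}{R}$ ($P{\left(R \right)} = 15 \cdot \frac{1}{3} + \frac{10}{R} = 5 + \frac{10}{R}$)
$t{\left(O \right)} = \sqrt{O} \left(5 + \frac{10}{O}\right)$ ($t{\left(O \right)} = \left(5 + \frac{10}{O}\right) \sqrt{O} = \sqrt{O} \left(5 + \frac{10}{O}\right)$)
$\frac{8545494}{t{\left(L{\left(-38,26 \right)} - 1155 \right)}} = \frac{8545494}{5 \frac{1}{\sqrt{14 - 1155}} \left(2 + \left(14 - 1155\right)\right)} = \frac{8545494}{5 \frac{1}{\sqrt{-1141}} \left(2 - 1141\right)} = \frac{8545494}{5 \left(- \frac{i \sqrt{1141}}{1141}\right) \left(-1139\right)} = \frac{8545494}{\frac{5695}{1141} i \sqrt{1141}} = 8545494 \left(- \frac{i \sqrt{1141}}{5695}\right) = - \frac{8545494 i \sqrt{1141}}{5695}$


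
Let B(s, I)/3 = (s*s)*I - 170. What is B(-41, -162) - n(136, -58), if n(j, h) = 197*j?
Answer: -844268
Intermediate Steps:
B(s, I) = -510 + 3*I*s² (B(s, I) = 3*((s*s)*I - 170) = 3*(s²*I - 170) = 3*(I*s² - 170) = 3*(-170 + I*s²) = -510 + 3*I*s²)
B(-41, -162) - n(136, -58) = (-510 + 3*(-162)*(-41)²) - 197*136 = (-510 + 3*(-162)*1681) - 1*26792 = (-510 - 816966) - 26792 = -817476 - 26792 = -844268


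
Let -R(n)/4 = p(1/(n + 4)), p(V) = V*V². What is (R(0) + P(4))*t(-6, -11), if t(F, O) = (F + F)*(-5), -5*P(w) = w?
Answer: -207/4 ≈ -51.750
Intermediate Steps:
P(w) = -w/5
p(V) = V³
R(n) = -4/(4 + n)³ (R(n) = -4/(n + 4)³ = -4/(4 + n)³)
t(F, O) = -10*F (t(F, O) = (2*F)*(-5) = -10*F)
(R(0) + P(4))*t(-6, -11) = (-4/(4 + 0)³ - ⅕*4)*(-10*(-6)) = (-4/4³ - ⅘)*60 = (-4*1/64 - ⅘)*60 = (-1/16 - ⅘)*60 = -69/80*60 = -207/4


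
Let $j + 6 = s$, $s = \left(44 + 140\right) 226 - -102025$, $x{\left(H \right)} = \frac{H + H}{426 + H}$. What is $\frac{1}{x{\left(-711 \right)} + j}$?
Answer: $\frac{95}{13642759} \approx 6.9634 \cdot 10^{-6}$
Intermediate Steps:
$x{\left(H \right)} = \frac{2 H}{426 + H}$
$s = 143609$ ($s = 184 \cdot 226 + 102025 = 41584 + 102025 = 143609$)
$j = 143603$ ($j = -6 + 143609 = 143603$)
$\frac{1}{x{\left(-711 \right)} + j} = \frac{1}{2 \left(-711\right) \frac{1}{426 - 711} + 143603} = \frac{1}{2 \left(-711\right) \frac{1}{-285} + 143603} = \frac{1}{2 \left(-711\right) \left(- \frac{1}{285}\right) + 143603} = \frac{1}{\frac{474}{95} + 143603} = \frac{1}{\frac{13642759}{95}} = \frac{95}{13642759}$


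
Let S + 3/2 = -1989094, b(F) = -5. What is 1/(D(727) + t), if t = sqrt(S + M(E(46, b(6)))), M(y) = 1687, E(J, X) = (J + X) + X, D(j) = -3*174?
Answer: -348/1506595 - I*sqrt(7949634)/4519785 ≈ -0.00023098 - 0.00062381*I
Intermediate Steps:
S = -3978191/2 (S = -3/2 - 1989094 = -3978191/2 ≈ -1.9891e+6)
D(j) = -522
E(J, X) = J + 2*X
t = I*sqrt(7949634)/2 (t = sqrt(-3978191/2 + 1687) = sqrt(-3974817/2) = I*sqrt(7949634)/2 ≈ 1409.8*I)
1/(D(727) + t) = 1/(-522 + I*sqrt(7949634)/2)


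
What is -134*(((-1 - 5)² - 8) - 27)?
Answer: -134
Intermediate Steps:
-134*(((-1 - 5)² - 8) - 27) = -134*(((-6)² - 8) - 27) = -134*((36 - 8) - 27) = -134*(28 - 27) = -134*1 = -134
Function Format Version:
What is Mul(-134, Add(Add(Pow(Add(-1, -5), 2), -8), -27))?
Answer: -134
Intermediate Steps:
Mul(-134, Add(Add(Pow(Add(-1, -5), 2), -8), -27)) = Mul(-134, Add(Add(Pow(-6, 2), -8), -27)) = Mul(-134, Add(Add(36, -8), -27)) = Mul(-134, Add(28, -27)) = Mul(-134, 1) = -134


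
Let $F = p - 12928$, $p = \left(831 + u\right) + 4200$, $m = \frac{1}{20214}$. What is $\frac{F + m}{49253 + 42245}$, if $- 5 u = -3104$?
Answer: $- \frac{735405529}{9247702860} \approx -0.079523$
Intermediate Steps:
$u = \frac{3104}{5}$ ($u = \left(- \frac{1}{5}\right) \left(-3104\right) = \frac{3104}{5} \approx 620.8$)
$m = \frac{1}{20214} \approx 4.9471 \cdot 10^{-5}$
$p = \frac{28259}{5}$ ($p = \left(831 + \frac{3104}{5}\right) + 4200 = \frac{7259}{5} + 4200 = \frac{28259}{5} \approx 5651.8$)
$F = - \frac{36381}{5}$ ($F = \frac{28259}{5} - 12928 = - \frac{36381}{5} \approx -7276.2$)
$\frac{F + m}{49253 + 42245} = \frac{- \frac{36381}{5} + \frac{1}{20214}}{49253 + 42245} = - \frac{735405529}{101070 \cdot 91498} = \left(- \frac{735405529}{101070}\right) \frac{1}{91498} = - \frac{735405529}{9247702860}$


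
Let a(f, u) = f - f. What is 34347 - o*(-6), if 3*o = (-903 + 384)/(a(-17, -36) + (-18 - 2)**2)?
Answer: 6868881/200 ≈ 34344.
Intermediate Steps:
a(f, u) = 0
o = -173/400 (o = ((-903 + 384)/(0 + (-18 - 2)**2))/3 = (-519/(0 + (-20)**2))/3 = (-519/(0 + 400))/3 = (-519/400)/3 = (-519*1/400)/3 = (1/3)*(-519/400) = -173/400 ≈ -0.43250)
34347 - o*(-6) = 34347 - (-173)*(-6)/400 = 34347 - 1*519/200 = 34347 - 519/200 = 6868881/200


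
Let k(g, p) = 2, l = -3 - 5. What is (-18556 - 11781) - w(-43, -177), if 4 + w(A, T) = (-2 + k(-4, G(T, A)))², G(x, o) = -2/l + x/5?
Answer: -30333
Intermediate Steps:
l = -8
G(x, o) = ¼ + x/5 (G(x, o) = -2/(-8) + x/5 = -2*(-⅛) + x*(⅕) = ¼ + x/5)
w(A, T) = -4 (w(A, T) = -4 + (-2 + 2)² = -4 + 0² = -4 + 0 = -4)
(-18556 - 11781) - w(-43, -177) = (-18556 - 11781) - 1*(-4) = -30337 + 4 = -30333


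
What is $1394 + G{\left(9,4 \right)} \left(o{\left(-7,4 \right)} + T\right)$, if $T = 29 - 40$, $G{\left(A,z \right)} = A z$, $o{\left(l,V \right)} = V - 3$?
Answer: $1034$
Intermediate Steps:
$o{\left(l,V \right)} = -3 + V$ ($o{\left(l,V \right)} = V - 3 = -3 + V$)
$T = -11$ ($T = 29 - 40 = -11$)
$1394 + G{\left(9,4 \right)} \left(o{\left(-7,4 \right)} + T\right) = 1394 + 9 \cdot 4 \left(\left(-3 + 4\right) - 11\right) = 1394 + 36 \left(1 - 11\right) = 1394 + 36 \left(-10\right) = 1394 - 360 = 1034$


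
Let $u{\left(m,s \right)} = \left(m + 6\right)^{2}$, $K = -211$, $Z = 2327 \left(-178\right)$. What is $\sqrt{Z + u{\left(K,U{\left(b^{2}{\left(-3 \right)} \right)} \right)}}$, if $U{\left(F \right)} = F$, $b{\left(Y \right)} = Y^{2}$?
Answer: $i \sqrt{372181} \approx 610.07 i$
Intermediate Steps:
$Z = -414206$
$u{\left(m,s \right)} = \left(6 + m\right)^{2}$
$\sqrt{Z + u{\left(K,U{\left(b^{2}{\left(-3 \right)} \right)} \right)}} = \sqrt{-414206 + \left(6 - 211\right)^{2}} = \sqrt{-414206 + \left(-205\right)^{2}} = \sqrt{-414206 + 42025} = \sqrt{-372181} = i \sqrt{372181}$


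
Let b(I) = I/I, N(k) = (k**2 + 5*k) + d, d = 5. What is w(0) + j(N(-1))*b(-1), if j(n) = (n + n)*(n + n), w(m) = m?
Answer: 4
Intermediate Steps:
N(k) = 5 + k**2 + 5*k (N(k) = (k**2 + 5*k) + 5 = 5 + k**2 + 5*k)
b(I) = 1
j(n) = 4*n**2 (j(n) = (2*n)*(2*n) = 4*n**2)
w(0) + j(N(-1))*b(-1) = 0 + (4*(5 + (-1)**2 + 5*(-1))**2)*1 = 0 + (4*(5 + 1 - 5)**2)*1 = 0 + (4*1**2)*1 = 0 + (4*1)*1 = 0 + 4*1 = 0 + 4 = 4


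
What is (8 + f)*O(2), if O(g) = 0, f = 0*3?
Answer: 0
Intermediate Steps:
f = 0
(8 + f)*O(2) = (8 + 0)*0 = 8*0 = 0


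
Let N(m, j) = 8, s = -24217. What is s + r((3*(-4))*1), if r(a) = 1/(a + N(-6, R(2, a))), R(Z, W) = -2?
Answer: -96869/4 ≈ -24217.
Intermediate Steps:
r(a) = 1/(8 + a) (r(a) = 1/(a + 8) = 1/(8 + a))
s + r((3*(-4))*1) = -24217 + 1/(8 + (3*(-4))*1) = -24217 + 1/(8 - 12*1) = -24217 + 1/(8 - 12) = -24217 + 1/(-4) = -24217 - 1/4 = -96869/4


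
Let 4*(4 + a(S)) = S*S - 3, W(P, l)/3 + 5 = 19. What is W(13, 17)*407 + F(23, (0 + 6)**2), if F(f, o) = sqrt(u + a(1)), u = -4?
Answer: 17094 + I*sqrt(34)/2 ≈ 17094.0 + 2.9155*I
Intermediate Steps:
W(P, l) = 42 (W(P, l) = -15 + 3*19 = -15 + 57 = 42)
a(S) = -19/4 + S**2/4 (a(S) = -4 + (S*S - 3)/4 = -4 + (S**2 - 3)/4 = -4 + (-3 + S**2)/4 = -4 + (-3/4 + S**2/4) = -19/4 + S**2/4)
F(f, o) = I*sqrt(34)/2 (F(f, o) = sqrt(-4 + (-19/4 + (1/4)*1**2)) = sqrt(-4 + (-19/4 + (1/4)*1)) = sqrt(-4 + (-19/4 + 1/4)) = sqrt(-4 - 9/2) = sqrt(-17/2) = I*sqrt(34)/2)
W(13, 17)*407 + F(23, (0 + 6)**2) = 42*407 + I*sqrt(34)/2 = 17094 + I*sqrt(34)/2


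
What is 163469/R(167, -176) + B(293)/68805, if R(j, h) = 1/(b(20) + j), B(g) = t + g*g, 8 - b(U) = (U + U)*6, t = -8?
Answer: -731086409584/68805 ≈ -1.0625e+7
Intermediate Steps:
b(U) = 8 - 12*U (b(U) = 8 - (U + U)*6 = 8 - 2*U*6 = 8 - 12*U)
B(g) = -8 + g² (B(g) = -8 + g*g = -8 + g²)
R(j, h) = 1/(-232 + j) (R(j, h) = 1/((8 - 12*20) + j) = 1/((8 - 240) + j) = 1/(-232 + j))
163469/R(167, -176) + B(293)/68805 = 163469/(1/(-232 + 167)) + (-8 + 293²)/68805 = 163469/(1/(-65)) + (-8 + 85849)*(1/68805) = 163469/(-1/65) + 85841*(1/68805) = 163469*(-65) + 85841/68805 = -10625485 + 85841/68805 = -731086409584/68805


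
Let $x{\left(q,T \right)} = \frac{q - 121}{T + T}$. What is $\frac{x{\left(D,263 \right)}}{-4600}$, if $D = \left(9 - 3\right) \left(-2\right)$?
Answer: $\frac{133}{2419600} \approx 5.4968 \cdot 10^{-5}$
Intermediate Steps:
$D = -12$ ($D = 6 \left(-2\right) = -12$)
$x{\left(q,T \right)} = \frac{-121 + q}{2 T}$
$\frac{x{\left(D,263 \right)}}{-4600} = \frac{\frac{1}{2} \cdot \frac{1}{263} \left(-121 - 12\right)}{-4600} = \frac{1}{2} \cdot \frac{1}{263} \left(-133\right) \left(- \frac{1}{4600}\right) = \left(- \frac{133}{526}\right) \left(- \frac{1}{4600}\right) = \frac{133}{2419600}$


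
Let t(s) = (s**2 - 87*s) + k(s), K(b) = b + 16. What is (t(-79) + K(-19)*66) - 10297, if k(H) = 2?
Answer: 2621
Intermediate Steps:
K(b) = 16 + b
t(s) = 2 + s**2 - 87*s (t(s) = (s**2 - 87*s) + 2 = 2 + s**2 - 87*s)
(t(-79) + K(-19)*66) - 10297 = ((2 + (-79)**2 - 87*(-79)) + (16 - 19)*66) - 10297 = ((2 + 6241 + 6873) - 3*66) - 10297 = (13116 - 198) - 10297 = 12918 - 10297 = 2621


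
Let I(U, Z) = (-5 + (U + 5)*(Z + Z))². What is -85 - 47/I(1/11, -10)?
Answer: -2496996/29375 ≈ -85.004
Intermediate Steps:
I(U, Z) = (-5 + 2*Z*(5 + U))² (I(U, Z) = (-5 + (5 + U)*(2*Z))² = (-5 + 2*Z*(5 + U))²)
-85 - 47/I(1/11, -10) = -85 - 47/(-5 + 10*(-10) + 2*(1/11)*(-10))² = -85 - 47/(-5 - 100 + 2*(1*(1/11))*(-10))² = -85 - 47/(-5 - 100 + 2*(1/11)*(-10))² = -85 - 47/(-5 - 100 - 20/11)² = -85 - 47/(-1175/11)² = -85 - 47/(1380625/121) = -85 + (121/1380625)*(-47) = -85 - 121/29375 = -2496996/29375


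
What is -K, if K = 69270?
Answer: -69270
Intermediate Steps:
-K = -1*69270 = -69270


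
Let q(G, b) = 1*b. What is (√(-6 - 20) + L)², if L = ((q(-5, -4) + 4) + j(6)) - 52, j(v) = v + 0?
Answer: (46 - I*√26)² ≈ 2090.0 - 469.11*I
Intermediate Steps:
j(v) = v
q(G, b) = b
L = -46 (L = ((-4 + 4) + 6) - 52 = (0 + 6) - 52 = 6 - 52 = -46)
(√(-6 - 20) + L)² = (√(-6 - 20) - 46)² = (√(-26) - 46)² = (I*√26 - 46)² = (-46 + I*√26)²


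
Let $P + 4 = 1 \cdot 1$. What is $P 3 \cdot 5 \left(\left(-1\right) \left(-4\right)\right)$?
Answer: $-180$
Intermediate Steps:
$P = -3$ ($P = -4 + 1 \cdot 1 = -4 + 1 = -3$)
$P 3 \cdot 5 \left(\left(-1\right) \left(-4\right)\right) = - 3 \cdot 3 \cdot 5 \left(\left(-1\right) \left(-4\right)\right) = \left(-3\right) 15 \cdot 4 = \left(-45\right) 4 = -180$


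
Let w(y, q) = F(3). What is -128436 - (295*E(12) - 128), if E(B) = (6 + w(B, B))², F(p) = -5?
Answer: -128603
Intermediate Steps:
w(y, q) = -5
E(B) = 1 (E(B) = (6 - 5)² = 1² = 1)
-128436 - (295*E(12) - 128) = -128436 - (295*1 - 128) = -128436 - (295 - 128) = -128436 - 1*167 = -128436 - 167 = -128603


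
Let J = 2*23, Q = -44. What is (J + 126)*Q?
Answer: -7568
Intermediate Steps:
J = 46
(J + 126)*Q = (46 + 126)*(-44) = 172*(-44) = -7568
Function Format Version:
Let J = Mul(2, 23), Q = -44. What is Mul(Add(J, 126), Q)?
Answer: -7568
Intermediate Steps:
J = 46
Mul(Add(J, 126), Q) = Mul(Add(46, 126), -44) = Mul(172, -44) = -7568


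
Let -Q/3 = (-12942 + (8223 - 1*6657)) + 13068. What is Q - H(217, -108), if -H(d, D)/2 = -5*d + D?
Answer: -7462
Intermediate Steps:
H(d, D) = -2*D + 10*d (H(d, D) = -2*(-5*d + D) = -2*(D - 5*d) = -2*D + 10*d)
Q = -5076 (Q = -3*((-12942 + (8223 - 1*6657)) + 13068) = -3*((-12942 + (8223 - 6657)) + 13068) = -3*((-12942 + 1566) + 13068) = -3*(-11376 + 13068) = -3*1692 = -5076)
Q - H(217, -108) = -5076 - (-2*(-108) + 10*217) = -5076 - (216 + 2170) = -5076 - 1*2386 = -5076 - 2386 = -7462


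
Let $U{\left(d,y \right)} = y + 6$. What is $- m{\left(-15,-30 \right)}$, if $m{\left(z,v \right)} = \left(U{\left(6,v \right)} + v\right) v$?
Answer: $-1620$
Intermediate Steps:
$U{\left(d,y \right)} = 6 + y$
$m{\left(z,v \right)} = v \left(6 + 2 v\right)$ ($m{\left(z,v \right)} = \left(\left(6 + v\right) + v\right) v = \left(6 + 2 v\right) v = v \left(6 + 2 v\right)$)
$- m{\left(-15,-30 \right)} = - 2 \left(-30\right) \left(3 - 30\right) = - 2 \left(-30\right) \left(-27\right) = \left(-1\right) 1620 = -1620$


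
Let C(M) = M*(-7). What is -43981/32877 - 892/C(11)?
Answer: 25939747/2531529 ≈ 10.247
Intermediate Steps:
C(M) = -7*M
-43981/32877 - 892/C(11) = -43981/32877 - 892/((-7*11)) = -43981*1/32877 - 892/(-77) = -43981/32877 - 892*(-1/77) = -43981/32877 + 892/77 = 25939747/2531529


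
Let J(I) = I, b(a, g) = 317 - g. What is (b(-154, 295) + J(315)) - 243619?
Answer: -243282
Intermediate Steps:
(b(-154, 295) + J(315)) - 243619 = ((317 - 1*295) + 315) - 243619 = ((317 - 295) + 315) - 243619 = (22 + 315) - 243619 = 337 - 243619 = -243282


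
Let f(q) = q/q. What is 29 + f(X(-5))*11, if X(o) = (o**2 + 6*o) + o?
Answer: 40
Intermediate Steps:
X(o) = o**2 + 7*o
f(q) = 1
29 + f(X(-5))*11 = 29 + 1*11 = 29 + 11 = 40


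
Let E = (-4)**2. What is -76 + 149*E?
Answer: 2308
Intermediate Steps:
E = 16
-76 + 149*E = -76 + 149*16 = -76 + 2384 = 2308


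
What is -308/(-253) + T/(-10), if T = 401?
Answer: -8943/230 ≈ -38.883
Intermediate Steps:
-308/(-253) + T/(-10) = -308/(-253) + 401/(-10) = -308*(-1/253) + 401*(-⅒) = 28/23 - 401/10 = -8943/230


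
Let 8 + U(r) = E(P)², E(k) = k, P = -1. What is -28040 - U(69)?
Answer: -28033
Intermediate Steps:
U(r) = -7 (U(r) = -8 + (-1)² = -8 + 1 = -7)
-28040 - U(69) = -28040 - 1*(-7) = -28040 + 7 = -28033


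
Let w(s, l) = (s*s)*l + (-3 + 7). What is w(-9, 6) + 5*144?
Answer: 1210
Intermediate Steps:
w(s, l) = 4 + l*s² (w(s, l) = s²*l + 4 = l*s² + 4 = 4 + l*s²)
w(-9, 6) + 5*144 = (4 + 6*(-9)²) + 5*144 = (4 + 6*81) + 720 = (4 + 486) + 720 = 490 + 720 = 1210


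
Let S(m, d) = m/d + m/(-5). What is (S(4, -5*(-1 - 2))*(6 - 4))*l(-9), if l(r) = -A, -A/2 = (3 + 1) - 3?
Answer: -32/15 ≈ -2.1333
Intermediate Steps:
A = -2 (A = -2*((3 + 1) - 3) = -2*(4 - 3) = -2*1 = -2)
S(m, d) = -m/5 + m/d (S(m, d) = m/d + m*(-⅕) = m/d - m/5 = -m/5 + m/d)
l(r) = 2 (l(r) = -1*(-2) = 2)
(S(4, -5*(-1 - 2))*(6 - 4))*l(-9) = ((-⅕*4 + 4/((-5*(-1 - 2))))*(6 - 4))*2 = ((-⅘ + 4/((-5*(-3))))*2)*2 = ((-⅘ + 4/15)*2)*2 = -8/15*2*2 = -16/15*2 = -32/15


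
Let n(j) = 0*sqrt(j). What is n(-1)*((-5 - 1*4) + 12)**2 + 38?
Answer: 38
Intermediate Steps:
n(j) = 0
n(-1)*((-5 - 1*4) + 12)**2 + 38 = 0*((-5 - 1*4) + 12)**2 + 38 = 0*((-5 - 4) + 12)**2 + 38 = 0*(-9 + 12)**2 + 38 = 0*3**2 + 38 = 0*9 + 38 = 0 + 38 = 38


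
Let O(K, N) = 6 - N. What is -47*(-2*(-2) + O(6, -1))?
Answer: -517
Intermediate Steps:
-47*(-2*(-2) + O(6, -1)) = -47*(-2*(-2) + (6 - 1*(-1))) = -47*(4 + (6 + 1)) = -47*(4 + 7) = -47*11 = -517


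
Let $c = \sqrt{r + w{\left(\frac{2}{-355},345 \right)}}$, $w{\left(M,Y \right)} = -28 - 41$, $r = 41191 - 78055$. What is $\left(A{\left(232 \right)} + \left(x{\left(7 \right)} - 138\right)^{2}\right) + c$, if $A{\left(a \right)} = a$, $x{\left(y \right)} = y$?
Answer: $17393 + i \sqrt{36933} \approx 17393.0 + 192.18 i$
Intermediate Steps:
$r = -36864$ ($r = 41191 - 78055 = -36864$)
$w{\left(M,Y \right)} = -69$ ($w{\left(M,Y \right)} = -28 - 41 = -69$)
$c = i \sqrt{36933}$ ($c = \sqrt{-36864 - 69} = \sqrt{-36933} = i \sqrt{36933} \approx 192.18 i$)
$\left(A{\left(232 \right)} + \left(x{\left(7 \right)} - 138\right)^{2}\right) + c = \left(232 + \left(7 - 138\right)^{2}\right) + i \sqrt{36933} = \left(232 + \left(-131\right)^{2}\right) + i \sqrt{36933} = \left(232 + 17161\right) + i \sqrt{36933} = 17393 + i \sqrt{36933}$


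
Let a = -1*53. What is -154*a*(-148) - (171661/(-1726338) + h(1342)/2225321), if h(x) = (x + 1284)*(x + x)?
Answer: -4640640280831718059/3841656204498 ≈ -1.2080e+6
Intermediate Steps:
h(x) = 2*x*(1284 + x) (h(x) = (1284 + x)*(2*x) = 2*x*(1284 + x))
a = -53
-154*a*(-148) - (171661/(-1726338) + h(1342)/2225321) = -154*(-53)*(-148) - (171661/(-1726338) + (2*1342*(1284 + 1342))/2225321) = 8162*(-148) - (171661*(-1/1726338) + (2*1342*2626)*(1/2225321)) = -1207976 - (-171661/1726338 + 7048184*(1/2225321)) = -1207976 - (-171661/1726338 + 7048184/2225321) = -1207976 - 1*11785547042011/3841656204498 = -1207976 - 11785547042011/3841656204498 = -4640640280831718059/3841656204498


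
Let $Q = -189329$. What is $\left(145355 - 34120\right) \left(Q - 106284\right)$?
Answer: $-32882512055$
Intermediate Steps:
$\left(145355 - 34120\right) \left(Q - 106284\right) = \left(145355 - 34120\right) \left(-189329 - 106284\right) = 111235 \left(-295613\right) = -32882512055$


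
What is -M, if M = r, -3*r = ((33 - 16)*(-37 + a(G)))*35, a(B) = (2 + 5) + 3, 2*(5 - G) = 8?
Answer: -5355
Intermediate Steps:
G = 1 (G = 5 - ½*8 = 5 - 4 = 1)
a(B) = 10 (a(B) = 7 + 3 = 10)
r = 5355 (r = -(33 - 16)*(-37 + 10)*35/3 = -17*(-27)*35/3 = -(-153)*35 = -⅓*(-16065) = 5355)
M = 5355
-M = -1*5355 = -5355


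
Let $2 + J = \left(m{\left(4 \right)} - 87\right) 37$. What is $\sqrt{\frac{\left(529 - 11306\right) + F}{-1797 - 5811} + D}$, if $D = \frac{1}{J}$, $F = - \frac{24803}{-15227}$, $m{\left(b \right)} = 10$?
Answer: $\frac{\sqrt{268161125853307123185}}{13761660109} \approx 1.1899$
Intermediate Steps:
$F = \frac{24803}{15227}$ ($F = \left(-24803\right) \left(- \frac{1}{15227}\right) = \frac{24803}{15227} \approx 1.6289$)
$J = -2851$ ($J = -2 + \left(10 - 87\right) 37 = -2 - 2849 = -2851$)
$D = - \frac{1}{2851}$ ($D = \frac{1}{-2851} = - \frac{1}{2851} \approx -0.00035075$)
$\sqrt{\frac{\left(529 - 11306\right) + F}{-1797 - 5811} + D} = \sqrt{\frac{\left(529 - 11306\right) + \frac{24803}{15227}}{-1797 - 5811} - \frac{1}{2851}} = \sqrt{\frac{-10777 + \frac{24803}{15227}}{-7608} - \frac{1}{2851}} = \sqrt{\left(- \frac{164076576}{15227}\right) \left(- \frac{1}{7608}\right) - \frac{1}{2851}} = \sqrt{\frac{6836524}{4826959} - \frac{1}{2851}} = \sqrt{\frac{19486102965}{13761660109}} = \frac{\sqrt{268161125853307123185}}{13761660109}$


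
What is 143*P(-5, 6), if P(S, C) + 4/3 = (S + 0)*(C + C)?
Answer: -26312/3 ≈ -8770.7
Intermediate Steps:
P(S, C) = -4/3 + 2*C*S (P(S, C) = -4/3 + (S + 0)*(C + C) = -4/3 + S*(2*C) = -4/3 + 2*C*S)
143*P(-5, 6) = 143*(-4/3 + 2*6*(-5)) = 143*(-4/3 - 60) = 143*(-184/3) = -26312/3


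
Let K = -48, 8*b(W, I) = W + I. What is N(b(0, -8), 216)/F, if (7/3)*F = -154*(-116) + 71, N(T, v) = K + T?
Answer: -343/53805 ≈ -0.0063749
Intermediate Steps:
b(W, I) = I/8 + W/8 (b(W, I) = (W + I)/8 = (I + W)/8 = I/8 + W/8)
N(T, v) = -48 + T
F = 53805/7 (F = 3*(-154*(-116) + 71)/7 = 3*(17864 + 71)/7 = (3/7)*17935 = 53805/7 ≈ 7686.4)
N(b(0, -8), 216)/F = (-48 + ((⅛)*(-8) + (⅛)*0))/(53805/7) = (-48 + (-1 + 0))*(7/53805) = (-48 - 1)*(7/53805) = -49*7/53805 = -343/53805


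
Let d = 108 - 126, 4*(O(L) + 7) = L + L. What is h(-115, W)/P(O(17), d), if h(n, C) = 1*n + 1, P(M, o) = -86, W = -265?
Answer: 57/43 ≈ 1.3256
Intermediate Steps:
O(L) = -7 + L/2 (O(L) = -7 + (L + L)/4 = -7 + (2*L)/4 = -7 + L/2)
d = -18
h(n, C) = 1 + n (h(n, C) = n + 1 = 1 + n)
h(-115, W)/P(O(17), d) = (1 - 115)/(-86) = -114*(-1/86) = 57/43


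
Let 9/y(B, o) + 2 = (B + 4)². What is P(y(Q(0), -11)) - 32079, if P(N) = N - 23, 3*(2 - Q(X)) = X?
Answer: -1091459/34 ≈ -32102.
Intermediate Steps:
Q(X) = 2 - X/3
y(B, o) = 9/(-2 + (4 + B)²) (y(B, o) = 9/(-2 + (B + 4)²) = 9/(-2 + (4 + B)²))
P(N) = -23 + N
P(y(Q(0), -11)) - 32079 = (-23 + 9/(-2 + (4 + (2 - ⅓*0))²)) - 32079 = (-23 + 9/(-2 + (4 + (2 + 0))²)) - 32079 = (-23 + 9/(-2 + (4 + 2)²)) - 32079 = (-23 + 9/(-2 + 6²)) - 32079 = (-23 + 9/(-2 + 36)) - 32079 = (-23 + 9/34) - 32079 = -773/34 - 32079 = -1091459/34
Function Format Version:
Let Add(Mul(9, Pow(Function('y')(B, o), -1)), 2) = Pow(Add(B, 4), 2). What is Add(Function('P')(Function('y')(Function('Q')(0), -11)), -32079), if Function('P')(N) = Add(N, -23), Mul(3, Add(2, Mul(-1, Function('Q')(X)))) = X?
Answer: Rational(-1091459, 34) ≈ -32102.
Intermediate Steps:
Function('Q')(X) = Add(2, Mul(Rational(-1, 3), X))
Function('y')(B, o) = Mul(9, Pow(Add(-2, Pow(Add(4, B), 2)), -1)) (Function('y')(B, o) = Mul(9, Pow(Add(-2, Pow(Add(B, 4), 2)), -1)) = Mul(9, Pow(Add(-2, Pow(Add(4, B), 2)), -1)))
Function('P')(N) = Add(-23, N)
Add(Function('P')(Function('y')(Function('Q')(0), -11)), -32079) = Add(Add(-23, Mul(9, Pow(Add(-2, Pow(Add(4, Add(2, Mul(Rational(-1, 3), 0))), 2)), -1))), -32079) = Add(Add(-23, Mul(9, Pow(Add(-2, Pow(Add(4, Add(2, 0)), 2)), -1))), -32079) = Add(Add(-23, Mul(9, Pow(Add(-2, Pow(Add(4, 2), 2)), -1))), -32079) = Add(Add(-23, Mul(9, Pow(Add(-2, Pow(6, 2)), -1))), -32079) = Add(Add(-23, Mul(9, Pow(Add(-2, 36), -1))), -32079) = Add(Add(-23, Mul(9, Pow(34, -1))), -32079) = Add(Add(-23, Mul(9, Rational(1, 34))), -32079) = Add(Add(-23, Rational(9, 34)), -32079) = Add(Rational(-773, 34), -32079) = Rational(-1091459, 34)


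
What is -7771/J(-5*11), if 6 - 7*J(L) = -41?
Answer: -54397/47 ≈ -1157.4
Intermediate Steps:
J(L) = 47/7 (J(L) = 6/7 - 1/7*(-41) = 6/7 + 41/7 = 47/7)
-7771/J(-5*11) = -7771/47/7 = -7771*7/47 = -54397/47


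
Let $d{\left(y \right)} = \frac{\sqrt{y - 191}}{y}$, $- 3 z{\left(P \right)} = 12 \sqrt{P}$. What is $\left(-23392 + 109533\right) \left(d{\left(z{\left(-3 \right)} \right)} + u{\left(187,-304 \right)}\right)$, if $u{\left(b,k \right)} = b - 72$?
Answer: $9906215 + \frac{86141 i \sqrt{3} \sqrt{-191 - 4 i \sqrt{3}}}{12} \approx 1.0078 \cdot 10^{7} + 3116.0 i$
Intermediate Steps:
$z{\left(P \right)} = - 4 \sqrt{P}$ ($z{\left(P \right)} = - \frac{12 \sqrt{P}}{3} = - 4 \sqrt{P}$)
$u{\left(b,k \right)} = -72 + b$ ($u{\left(b,k \right)} = b - 72 = -72 + b$)
$d{\left(y \right)} = \frac{\sqrt{-191 + y}}{y}$
$\left(-23392 + 109533\right) \left(d{\left(z{\left(-3 \right)} \right)} + u{\left(187,-304 \right)}\right) = \left(-23392 + 109533\right) \left(\frac{\sqrt{-191 - 4 \sqrt{-3}}}{\left(-4\right) \sqrt{-3}} + \left(-72 + 187\right)\right) = 86141 \left(\frac{\sqrt{-191 - 4 i \sqrt{3}}}{\left(-4\right) i \sqrt{3}} + 115\right) = 86141 \left(\frac{i \sqrt{3}}{12} \sqrt{-191 - 4 i \sqrt{3}} + 115\right) = 86141 \left(\frac{i \sqrt{3} \sqrt{-191 - 4 i \sqrt{3}}}{12} + 115\right) = 86141 \left(115 + \frac{i \sqrt{3} \sqrt{-191 - 4 i \sqrt{3}}}{12}\right) = 9906215 + \frac{86141 i \sqrt{3} \sqrt{-191 - 4 i \sqrt{3}}}{12}$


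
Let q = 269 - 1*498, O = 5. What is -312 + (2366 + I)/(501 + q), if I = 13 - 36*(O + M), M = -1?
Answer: -82629/272 ≈ -303.78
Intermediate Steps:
q = -229 (q = 269 - 498 = -229)
I = -131 (I = 13 - 36*(5 - 1) = 13 - 36*4 = 13 - 12*12 = 13 - 144 = -131)
-312 + (2366 + I)/(501 + q) = -312 + (2366 - 131)/(501 - 229) = -312 + 2235/272 = -82629/272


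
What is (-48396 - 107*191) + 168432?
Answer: 99599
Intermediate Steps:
(-48396 - 107*191) + 168432 = (-48396 - 20437) + 168432 = -68833 + 168432 = 99599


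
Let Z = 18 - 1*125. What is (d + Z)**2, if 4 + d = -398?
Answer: 259081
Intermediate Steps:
Z = -107 (Z = 18 - 125 = -107)
d = -402 (d = -4 - 398 = -402)
(d + Z)**2 = (-402 - 107)**2 = (-509)**2 = 259081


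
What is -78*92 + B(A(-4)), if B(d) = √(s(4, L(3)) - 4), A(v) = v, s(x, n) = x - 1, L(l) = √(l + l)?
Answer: -7176 + I ≈ -7176.0 + 1.0*I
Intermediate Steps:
L(l) = √2*√l (L(l) = √(2*l) = √2*√l)
s(x, n) = -1 + x
B(d) = I (B(d) = √((-1 + 4) - 4) = √(3 - 4) = √(-1) = I)
-78*92 + B(A(-4)) = -78*92 + I = -7176 + I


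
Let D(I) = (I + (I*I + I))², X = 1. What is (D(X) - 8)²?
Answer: 1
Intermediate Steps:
D(I) = (I² + 2*I)² (D(I) = (I + (I² + I))² = (I + (I + I²))² = (I² + 2*I)²)
(D(X) - 8)² = (1²*(2 + 1)² - 8)² = (1*3² - 8)² = (1*9 - 8)² = (9 - 8)² = 1² = 1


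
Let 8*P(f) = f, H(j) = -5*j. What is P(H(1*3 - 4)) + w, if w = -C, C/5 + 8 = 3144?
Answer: -125435/8 ≈ -15679.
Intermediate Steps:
C = 15680 (C = -40 + 5*3144 = -40 + 15720 = 15680)
P(f) = f/8
w = -15680 (w = -1*15680 = -15680)
P(H(1*3 - 4)) + w = (-5*(1*3 - 4))/8 - 15680 = (-5*(3 - 4))/8 - 15680 = (-5*(-1))/8 - 15680 = (⅛)*5 - 15680 = 5/8 - 15680 = -125435/8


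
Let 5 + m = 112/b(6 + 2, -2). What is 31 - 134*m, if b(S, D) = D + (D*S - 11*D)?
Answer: -3051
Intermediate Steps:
b(S, D) = -10*D + D*S (b(S, D) = D + (-11*D + D*S) = -10*D + D*S)
m = 23 (m = -5 + 112/((-2*(-10 + (6 + 2)))) = -5 + 112/((-2*(-10 + 8))) = -5 + 112/((-2*(-2))) = -5 + 112/4 = -5 + 112*(1/4) = -5 + 28 = 23)
31 - 134*m = 31 - 134*23 = 31 - 3082 = -3051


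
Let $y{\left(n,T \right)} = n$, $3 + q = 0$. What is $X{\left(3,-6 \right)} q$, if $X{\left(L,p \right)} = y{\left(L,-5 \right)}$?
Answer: $-9$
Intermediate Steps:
$q = -3$ ($q = -3 + 0 = -3$)
$X{\left(L,p \right)} = L$
$X{\left(3,-6 \right)} q = 3 \left(-3\right) = -9$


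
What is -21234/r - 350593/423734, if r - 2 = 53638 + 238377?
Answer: -37125561279/41245843826 ≈ -0.90010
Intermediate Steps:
r = 292017 (r = 2 + (53638 + 238377) = 2 + 292015 = 292017)
-21234/r - 350593/423734 = -21234/292017 - 350593/423734 = -21234*1/292017 - 350593*1/423734 = -7078/97339 - 350593/423734 = -37125561279/41245843826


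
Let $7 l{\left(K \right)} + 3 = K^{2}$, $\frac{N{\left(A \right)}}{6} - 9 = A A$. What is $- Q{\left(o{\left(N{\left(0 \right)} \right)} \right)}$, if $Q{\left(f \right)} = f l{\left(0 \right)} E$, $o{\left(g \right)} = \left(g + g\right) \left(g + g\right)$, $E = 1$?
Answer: $\frac{34992}{7} \approx 4998.9$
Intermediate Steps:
$N{\left(A \right)} = 54 + 6 A^{2}$ ($N{\left(A \right)} = 54 + 6 A A = 54 + 6 A^{2}$)
$o{\left(g \right)} = 4 g^{2}$ ($o{\left(g \right)} = 2 g 2 g = 4 g^{2}$)
$l{\left(K \right)} = - \frac{3}{7} + \frac{K^{2}}{7}$
$Q{\left(f \right)} = - \frac{3 f}{7}$ ($Q{\left(f \right)} = f \left(- \frac{3}{7} + \frac{0^{2}}{7}\right) 1 = f \left(- \frac{3}{7} + \frac{1}{7} \cdot 0\right) 1 = f \left(- \frac{3}{7} + 0\right) 1 = f \left(- \frac{3}{7}\right) 1 = - \frac{3 f}{7} \cdot 1 = - \frac{3 f}{7}$)
$- Q{\left(o{\left(N{\left(0 \right)} \right)} \right)} = - \frac{\left(-3\right) 4 \left(54 + 6 \cdot 0^{2}\right)^{2}}{7} = - \frac{\left(-3\right) 4 \left(54 + 6 \cdot 0\right)^{2}}{7} = - \frac{\left(-3\right) 4 \left(54 + 0\right)^{2}}{7} = - \frac{\left(-3\right) 4 \cdot 54^{2}}{7} = - \frac{\left(-3\right) 4 \cdot 2916}{7} = - \frac{\left(-3\right) 11664}{7} = \left(-1\right) \left(- \frac{34992}{7}\right) = \frac{34992}{7}$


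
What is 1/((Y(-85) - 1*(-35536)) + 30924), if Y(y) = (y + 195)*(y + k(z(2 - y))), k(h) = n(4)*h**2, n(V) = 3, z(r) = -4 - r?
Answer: 1/2789840 ≈ 3.5844e-7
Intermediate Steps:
k(h) = 3*h**2
Y(y) = (195 + y)*(y + 3*(-6 + y)**2) (Y(y) = (y + 195)*(y + 3*(-4 - (2 - y))**2) = (195 + y)*(y + 3*(-4 + (-2 + y))**2) = (195 + y)*(y + 3*(-6 + y)**2))
1/((Y(-85) - 1*(-35536)) + 30924) = 1/(((21060 - 6717*(-85) + 3*(-85)**3 + 550*(-85)**2) - 1*(-35536)) + 30924) = 1/(((21060 + 570945 + 3*(-614125) + 550*7225) + 35536) + 30924) = 1/(((21060 + 570945 - 1842375 + 3973750) + 35536) + 30924) = 1/((2723380 + 35536) + 30924) = 1/(2758916 + 30924) = 1/2789840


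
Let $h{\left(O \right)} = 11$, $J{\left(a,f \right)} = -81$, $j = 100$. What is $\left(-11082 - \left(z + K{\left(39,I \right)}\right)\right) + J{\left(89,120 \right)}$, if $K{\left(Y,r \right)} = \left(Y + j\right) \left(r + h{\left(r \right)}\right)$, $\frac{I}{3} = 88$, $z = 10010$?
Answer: $-59398$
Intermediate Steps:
$I = 264$ ($I = 3 \cdot 88 = 264$)
$K{\left(Y,r \right)} = \left(11 + r\right) \left(100 + Y\right)$ ($K{\left(Y,r \right)} = \left(Y + 100\right) \left(r + 11\right) = \left(100 + Y\right) \left(11 + r\right) = \left(11 + r\right) \left(100 + Y\right)$)
$\left(-11082 - \left(z + K{\left(39,I \right)}\right)\right) + J{\left(89,120 \right)} = \left(-11082 - \left(10010 + \left(1100 + 11 \cdot 39 + 100 \cdot 264 + 39 \cdot 264\right)\right)\right) - 81 = \left(-11082 - \left(10010 + \left(1100 + 429 + 26400 + 10296\right)\right)\right) - 81 = \left(-11082 - \left(10010 + 38225\right)\right) - 81 = \left(-11082 - 48235\right) - 81 = -59317 - 81 = -59398$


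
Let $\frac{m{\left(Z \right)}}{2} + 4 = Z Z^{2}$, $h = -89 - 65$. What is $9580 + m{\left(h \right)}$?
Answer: $-7294956$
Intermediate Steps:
$h = -154$
$m{\left(Z \right)} = -8 + 2 Z^{3}$ ($m{\left(Z \right)} = -8 + 2 Z Z^{2} = -8 + 2 Z^{3}$)
$9580 + m{\left(h \right)} = 9580 + \left(-8 + 2 \left(-154\right)^{3}\right) = 9580 + \left(-8 + 2 \left(-3652264\right)\right) = 9580 - 7304536 = -7294956$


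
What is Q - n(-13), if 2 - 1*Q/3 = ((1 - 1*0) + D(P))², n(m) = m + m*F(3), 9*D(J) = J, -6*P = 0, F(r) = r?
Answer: 55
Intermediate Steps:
P = 0 (P = -⅙*0 = 0)
D(J) = J/9
n(m) = 4*m (n(m) = m + m*3 = m + 3*m = 4*m)
Q = 3 (Q = 6 - 3*((1 - 1*0) + (⅑)*0)² = 6 - 3*((1 + 0) + 0)² = 6 - 3*(1 + 0)² = 6 - 3*1² = 6 - 3*1 = 6 - 3 = 3)
Q - n(-13) = 3 - 4*(-13) = 3 - 1*(-52) = 3 + 52 = 55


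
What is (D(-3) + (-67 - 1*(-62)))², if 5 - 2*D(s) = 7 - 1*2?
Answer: 25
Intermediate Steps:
D(s) = 0 (D(s) = 5/2 - (7 - 1*2)/2 = 5/2 - (7 - 2)/2 = 5/2 - ½*5 = 5/2 - 5/2 = 0)
(D(-3) + (-67 - 1*(-62)))² = (0 + (-67 - 1*(-62)))² = (0 + (-67 + 62))² = (0 - 5)² = (-5)² = 25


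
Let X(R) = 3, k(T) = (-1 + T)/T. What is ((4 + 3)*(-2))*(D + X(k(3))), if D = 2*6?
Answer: -210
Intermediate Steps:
k(T) = (-1 + T)/T
D = 12
((4 + 3)*(-2))*(D + X(k(3))) = ((4 + 3)*(-2))*(12 + 3) = (7*(-2))*15 = -14*15 = -210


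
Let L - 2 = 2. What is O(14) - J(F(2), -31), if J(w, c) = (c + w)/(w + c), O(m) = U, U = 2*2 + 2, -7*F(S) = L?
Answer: 5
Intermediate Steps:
L = 4 (L = 2 + 2 = 4)
F(S) = -4/7 (F(S) = -1/7*4 = -4/7)
U = 6 (U = 4 + 2 = 6)
O(m) = 6
J(w, c) = 1 (J(w, c) = (c + w)/(c + w) = 1)
O(14) - J(F(2), -31) = 6 - 1*1 = 6 - 1 = 5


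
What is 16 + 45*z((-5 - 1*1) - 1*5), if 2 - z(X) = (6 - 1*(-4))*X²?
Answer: -54344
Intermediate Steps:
z(X) = 2 - 10*X² (z(X) = 2 - (6 - 1*(-4))*X² = 2 - (6 + 4)*X² = 2 - 10*X²)
16 + 45*z((-5 - 1*1) - 1*5) = 16 + 45*(2 - 10*((-5 - 1*1) - 1*5)²) = 16 + 45*(2 - 10*((-5 - 1) - 5)²) = 16 + 45*(2 - 10*(-6 - 5)²) = 16 + 45*(2 - 10*(-11)²) = 16 + 45*(2 - 10*121) = 16 + 45*(2 - 1210) = 16 + 45*(-1208) = 16 - 54360 = -54344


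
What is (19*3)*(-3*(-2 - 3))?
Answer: 855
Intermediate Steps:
(19*3)*(-3*(-2 - 3)) = 57*(-3*(-5)) = 57*15 = 855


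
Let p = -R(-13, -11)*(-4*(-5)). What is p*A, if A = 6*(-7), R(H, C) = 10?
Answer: 8400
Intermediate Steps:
p = -200 (p = -10*(-4*(-5)) = -10*20 = -1*200 = -200)
A = -42
p*A = -200*(-42) = 8400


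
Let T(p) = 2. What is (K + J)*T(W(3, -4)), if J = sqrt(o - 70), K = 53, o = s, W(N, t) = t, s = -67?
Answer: 106 + 2*I*sqrt(137) ≈ 106.0 + 23.409*I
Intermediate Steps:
o = -67
J = I*sqrt(137) (J = sqrt(-67 - 70) = sqrt(-137) = I*sqrt(137) ≈ 11.705*I)
(K + J)*T(W(3, -4)) = (53 + I*sqrt(137))*2 = 106 + 2*I*sqrt(137)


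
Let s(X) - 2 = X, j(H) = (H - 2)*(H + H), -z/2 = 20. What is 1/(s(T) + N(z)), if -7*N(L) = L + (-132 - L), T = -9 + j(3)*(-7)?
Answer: -7/211 ≈ -0.033175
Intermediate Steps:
z = -40 (z = -2*20 = -40)
j(H) = 2*H*(-2 + H) (j(H) = (-2 + H)*(2*H) = 2*H*(-2 + H))
T = -51 (T = -9 + (2*3*(-2 + 3))*(-7) = -9 + (2*3*1)*(-7) = -9 + 6*(-7) = -9 - 42 = -51)
N(L) = 132/7 (N(L) = -(L + (-132 - L))/7 = -⅐*(-132) = 132/7)
s(X) = 2 + X
1/(s(T) + N(z)) = 1/((2 - 51) + 132/7) = 1/(-49 + 132/7) = 1/(-211/7) = -7/211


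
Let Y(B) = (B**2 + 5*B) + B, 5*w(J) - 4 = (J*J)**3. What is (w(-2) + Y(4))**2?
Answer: 71824/25 ≈ 2873.0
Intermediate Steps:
w(J) = 4/5 + J**6/5 (w(J) = 4/5 + (J*J)**3/5 = 4/5 + (J**2)**3/5 = 4/5 + J**6/5)
Y(B) = B**2 + 6*B
(w(-2) + Y(4))**2 = ((4/5 + (1/5)*(-2)**6) + 4*(6 + 4))**2 = ((4/5 + (1/5)*64) + 4*10)**2 = ((4/5 + 64/5) + 40)**2 = (68/5 + 40)**2 = (268/5)**2 = 71824/25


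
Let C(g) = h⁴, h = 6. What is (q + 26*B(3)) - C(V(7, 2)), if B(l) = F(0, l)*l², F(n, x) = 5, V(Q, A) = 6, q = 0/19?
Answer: -126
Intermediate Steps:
q = 0 (q = 0*(1/19) = 0)
B(l) = 5*l²
C(g) = 1296 (C(g) = 6⁴ = 1296)
(q + 26*B(3)) - C(V(7, 2)) = (0 + 26*(5*3²)) - 1*1296 = (0 + 26*(5*9)) - 1296 = (0 + 26*45) - 1296 = (0 + 1170) - 1296 = 1170 - 1296 = -126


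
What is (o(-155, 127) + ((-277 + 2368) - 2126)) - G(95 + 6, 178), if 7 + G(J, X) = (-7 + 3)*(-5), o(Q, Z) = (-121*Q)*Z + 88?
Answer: 2381925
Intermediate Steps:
o(Q, Z) = 88 - 121*Q*Z (o(Q, Z) = -121*Q*Z + 88 = 88 - 121*Q*Z)
G(J, X) = 13 (G(J, X) = -7 + (-7 + 3)*(-5) = -7 - 4*(-5) = -7 + 20 = 13)
(o(-155, 127) + ((-277 + 2368) - 2126)) - G(95 + 6, 178) = ((88 - 121*(-155)*127) + ((-277 + 2368) - 2126)) - 1*13 = ((88 + 2381885) + (2091 - 2126)) - 13 = (2381973 - 35) - 13 = 2381938 - 13 = 2381925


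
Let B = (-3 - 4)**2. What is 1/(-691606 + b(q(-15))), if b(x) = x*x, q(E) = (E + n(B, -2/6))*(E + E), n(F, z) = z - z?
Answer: -1/489106 ≈ -2.0445e-6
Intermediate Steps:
B = 49 (B = (-7)**2 = 49)
n(F, z) = 0
q(E) = 2*E**2 (q(E) = (E + 0)*(E + E) = E*(2*E) = 2*E**2)
b(x) = x**2
1/(-691606 + b(q(-15))) = 1/(-691606 + (2*(-15)**2)**2) = 1/(-691606 + (2*225)**2) = 1/(-691606 + 450**2) = 1/(-691606 + 202500) = 1/(-489106) = -1/489106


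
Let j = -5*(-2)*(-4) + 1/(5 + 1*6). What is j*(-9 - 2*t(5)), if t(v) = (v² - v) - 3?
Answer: 18877/11 ≈ 1716.1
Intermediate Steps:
t(v) = -3 + v² - v
j = -439/11 (j = 10*(-4) + 1/(5 + 6) = -40 + 1/11 = -439/11 ≈ -39.909)
j*(-9 - 2*t(5)) = -439*(-9 - 2*(-3 + 5² - 1*5))/11 = -439*(-9 - 2*(-3 + 25 - 5))/11 = -439*(-9 - 2*17)/11 = -439*(-9 - 34)/11 = -439/11*(-43) = 18877/11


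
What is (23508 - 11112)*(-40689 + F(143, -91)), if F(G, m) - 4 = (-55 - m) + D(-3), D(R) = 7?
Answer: -503798232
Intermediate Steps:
F(G, m) = -44 - m (F(G, m) = 4 + ((-55 - m) + 7) = 4 + (-48 - m) = -44 - m)
(23508 - 11112)*(-40689 + F(143, -91)) = (23508 - 11112)*(-40689 + (-44 - 1*(-91))) = 12396*(-40689 + (-44 + 91)) = 12396*(-40689 + 47) = 12396*(-40642) = -503798232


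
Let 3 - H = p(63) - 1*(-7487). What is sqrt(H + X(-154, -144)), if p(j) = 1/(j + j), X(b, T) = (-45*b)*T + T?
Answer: I*sqrt(1773786686)/42 ≈ 1002.8*I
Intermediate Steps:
X(b, T) = T - 45*T*b (X(b, T) = -45*T*b + T = T - 45*T*b)
p(j) = 1/(2*j)
H = -942985/126 (H = 3 - ((1/2)/63 - 1*(-7487)) = 3 - ((1/2)*(1/63) + 7487) = 3 - (1/126 + 7487) = 3 - 1*943363/126 = 3 - 943363/126 = -942985/126 ≈ -7484.0)
sqrt(H + X(-154, -144)) = sqrt(-942985/126 - 144*(1 - 45*(-154))) = sqrt(-942985/126 - 144*(1 + 6930)) = sqrt(-942985/126 - 144*6931) = sqrt(-942985/126 - 998064) = sqrt(-126699049/126) = I*sqrt(1773786686)/42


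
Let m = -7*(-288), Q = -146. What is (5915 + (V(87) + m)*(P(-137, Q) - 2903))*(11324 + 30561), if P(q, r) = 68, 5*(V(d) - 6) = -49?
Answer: -238688876720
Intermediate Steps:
V(d) = -19/5 (V(d) = 6 + (1/5)*(-49) = 6 - 49/5 = -19/5)
m = 2016
(5915 + (V(87) + m)*(P(-137, Q) - 2903))*(11324 + 30561) = (5915 + (-19/5 + 2016)*(68 - 2903))*(11324 + 30561) = (5915 + (10061/5)*(-2835))*41885 = (5915 - 5704587)*41885 = -5698672*41885 = -238688876720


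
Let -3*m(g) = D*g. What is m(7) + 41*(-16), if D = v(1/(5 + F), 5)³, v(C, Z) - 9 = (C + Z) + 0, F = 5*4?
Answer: -111151619/15625 ≈ -7113.7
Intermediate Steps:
F = 20
v(C, Z) = 9 + C + Z (v(C, Z) = 9 + ((C + Z) + 0) = 9 + (C + Z) = 9 + C + Z)
D = 43243551/15625 (D = (9 + 1/(5 + 20) + 5)³ = (9 + 1/25 + 5)³ = (351/25)³ = 43243551/15625 ≈ 2767.6)
m(g) = -14414517*g/15625
m(7) + 41*(-16) = -14414517/15625*7 + 41*(-16) = -100901619/15625 - 656 = -111151619/15625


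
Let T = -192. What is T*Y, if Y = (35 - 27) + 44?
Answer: -9984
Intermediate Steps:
Y = 52 (Y = 8 + 44 = 52)
T*Y = -192*52 = -9984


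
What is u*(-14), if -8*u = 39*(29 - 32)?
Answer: -819/4 ≈ -204.75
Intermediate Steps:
u = 117/8 (u = -39*(29 - 32)/8 = -39*(-3)/8 = -⅛*(-117) = 117/8 ≈ 14.625)
u*(-14) = (117/8)*(-14) = -819/4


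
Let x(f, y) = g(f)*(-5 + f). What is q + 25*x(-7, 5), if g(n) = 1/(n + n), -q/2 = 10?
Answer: 10/7 ≈ 1.4286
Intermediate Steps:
q = -20 (q = -2*10 = -20)
g(n) = 1/(2*n)
x(f, y) = (-5 + f)/(2*f) (x(f, y) = (1/(2*f))*(-5 + f) = (-5 + f)/(2*f))
q + 25*x(-7, 5) = -20 + 25*((½)*(-5 - 7)/(-7)) = -20 + 25*((½)*(-⅐)*(-12)) = -20 + 25*(6/7) = -20 + 150/7 = 10/7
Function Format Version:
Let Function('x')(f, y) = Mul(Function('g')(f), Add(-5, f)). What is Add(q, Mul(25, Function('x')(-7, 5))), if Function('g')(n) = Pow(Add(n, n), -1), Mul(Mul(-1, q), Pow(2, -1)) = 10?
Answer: Rational(10, 7) ≈ 1.4286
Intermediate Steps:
q = -20 (q = Mul(-2, 10) = -20)
Function('g')(n) = Mul(Rational(1, 2), Pow(n, -1)) (Function('g')(n) = Pow(Mul(2, n), -1) = Mul(Rational(1, 2), Pow(n, -1)))
Function('x')(f, y) = Mul(Rational(1, 2), Pow(f, -1), Add(-5, f)) (Function('x')(f, y) = Mul(Mul(Rational(1, 2), Pow(f, -1)), Add(-5, f)) = Mul(Rational(1, 2), Pow(f, -1), Add(-5, f)))
Add(q, Mul(25, Function('x')(-7, 5))) = Add(-20, Mul(25, Mul(Rational(1, 2), Pow(-7, -1), Add(-5, -7)))) = Add(-20, Mul(25, Mul(Rational(1, 2), Rational(-1, 7), -12))) = Add(-20, Mul(25, Rational(6, 7))) = Add(-20, Rational(150, 7)) = Rational(10, 7)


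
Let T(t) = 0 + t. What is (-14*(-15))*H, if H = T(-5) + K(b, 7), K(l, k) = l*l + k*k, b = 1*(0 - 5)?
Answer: 14490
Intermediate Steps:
T(t) = t
b = -5 (b = 1*(-5) = -5)
K(l, k) = k² + l² (K(l, k) = l² + k² = k² + l²)
H = 69 (H = -5 + (7² + (-5)²) = -5 + (49 + 25) = -5 + 74 = 69)
(-14*(-15))*H = -14*(-15)*69 = 210*69 = 14490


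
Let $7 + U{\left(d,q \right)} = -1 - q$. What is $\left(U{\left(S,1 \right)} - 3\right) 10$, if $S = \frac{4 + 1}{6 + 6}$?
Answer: $-120$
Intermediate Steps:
$S = \frac{5}{12} \approx 0.41667$
$U{\left(d,q \right)} = -8 - q$ ($U{\left(d,q \right)} = -7 - \left(1 + q\right) = -8 - q$)
$\left(U{\left(S,1 \right)} - 3\right) 10 = \left(\left(-8 - 1\right) - 3\right) 10 = \left(-9 - 3\right) 10 = \left(-12\right) 10 = -120$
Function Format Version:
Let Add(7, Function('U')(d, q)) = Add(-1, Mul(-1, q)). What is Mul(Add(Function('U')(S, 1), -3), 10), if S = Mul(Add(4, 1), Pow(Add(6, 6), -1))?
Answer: -120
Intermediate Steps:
S = Rational(5, 12) (S = Mul(5, Pow(12, -1)) = Mul(5, Rational(1, 12)) = Rational(5, 12) ≈ 0.41667)
Function('U')(d, q) = Add(-8, Mul(-1, q)) (Function('U')(d, q) = Add(-7, Add(-1, Mul(-1, q))) = Add(-8, Mul(-1, q)))
Mul(Add(Function('U')(S, 1), -3), 10) = Mul(Add(Add(-8, Mul(-1, 1)), -3), 10) = Mul(Add(Add(-8, -1), -3), 10) = Mul(Add(-9, -3), 10) = Mul(-12, 10) = -120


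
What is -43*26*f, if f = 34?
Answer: -38012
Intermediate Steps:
-43*26*f = -43*26*34 = -1118*34 = -1*38012 = -38012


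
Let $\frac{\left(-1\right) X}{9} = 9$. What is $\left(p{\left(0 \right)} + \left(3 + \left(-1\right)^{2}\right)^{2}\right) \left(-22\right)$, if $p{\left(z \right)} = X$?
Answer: $1430$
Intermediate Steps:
$X = -81$ ($X = \left(-9\right) 9 = -81$)
$p{\left(z \right)} = -81$
$\left(p{\left(0 \right)} + \left(3 + \left(-1\right)^{2}\right)^{2}\right) \left(-22\right) = \left(-81 + \left(3 + \left(-1\right)^{2}\right)^{2}\right) \left(-22\right) = \left(-81 + \left(3 + 1\right)^{2}\right) \left(-22\right) = \left(-81 + 4^{2}\right) \left(-22\right) = \left(-81 + 16\right) \left(-22\right) = \left(-65\right) \left(-22\right) = 1430$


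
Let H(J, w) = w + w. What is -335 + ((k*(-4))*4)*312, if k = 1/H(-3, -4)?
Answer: 289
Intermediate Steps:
H(J, w) = 2*w
k = -⅛ (k = 1/(2*(-4)) = 1/(-8) = -⅛ ≈ -0.12500)
-335 + ((k*(-4))*4)*312 = -335 + (-⅛*(-4)*4)*312 = -335 + ((½)*4)*312 = -335 + 2*312 = -335 + 624 = 289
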